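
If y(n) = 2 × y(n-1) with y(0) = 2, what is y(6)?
Computing step by step:
y(0) = 2
y(1) = 2 × 2 = 4
y(2) = 2 × 4 = 8
y(3) = 2 × 8 = 16
y(4) = 2 × 16 = 32
y(5) = 2 × 32 = 64
y(6) = 2 × 64 = 128

128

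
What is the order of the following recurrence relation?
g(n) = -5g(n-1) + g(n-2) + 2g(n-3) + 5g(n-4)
The order is the largest lag k for which g(n-k) appears. Here the deepest term is g(n-4), so the order is 4.

Order 4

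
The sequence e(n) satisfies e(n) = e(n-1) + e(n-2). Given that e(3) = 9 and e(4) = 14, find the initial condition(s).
Work backwards using e(k) = e(k+2) - e(k+1):
e(2) = e(4) - e(3) = 14 - 9 = 5
e(1) = e(3) - e(2) = 9 - 5 = 4
e(0) = e(2) - e(1) = 5 - 4 = 1

e(0) = 1, e(1) = 4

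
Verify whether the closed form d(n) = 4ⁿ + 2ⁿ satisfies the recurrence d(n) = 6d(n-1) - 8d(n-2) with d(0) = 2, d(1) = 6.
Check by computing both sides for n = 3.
From the recurrence with d(0) = 2, d(1) = 6:
  d(0) = 2, d(1) = 6, d(2) = 20, d(3) = 72
  so the recurrence gives d(3) = 72.
From the proposed closed form d(n) = 4ⁿ + 2ⁿ:
  d(3) = 72.
Both sides give 72 at n = 3, and the initial condition(s) match, so the closed form is consistent.

Yes, the closed form is correct.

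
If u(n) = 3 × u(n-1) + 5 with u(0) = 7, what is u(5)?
Computing step by step:
u(0) = 7
u(1) = 3 × 7 + 5 = 26
u(2) = 3 × 26 + 5 = 83
u(3) = 3 × 83 + 5 = 254
u(4) = 3 × 254 + 5 = 767
u(5) = 3 × 767 + 5 = 2306

2306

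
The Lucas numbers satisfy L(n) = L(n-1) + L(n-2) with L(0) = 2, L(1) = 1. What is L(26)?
Computing the sequence terms:
2, 1, 3, 4, 7, 11, 18, 29, 47, 76, 123, 199, 322, 521, 843, 1364, 2207, 3571, 5778, 9349, 15127, 24476, 39603, 64079, 103682, 167761, 271443

271443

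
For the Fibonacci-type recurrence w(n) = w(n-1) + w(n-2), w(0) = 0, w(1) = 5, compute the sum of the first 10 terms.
Computing the sequence terms: 0, 5, 5, 10, 15, 25, 40, 65, 105, 170
Adding these values together:

440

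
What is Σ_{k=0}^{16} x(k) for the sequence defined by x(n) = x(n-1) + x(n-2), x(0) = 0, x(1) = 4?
Computing the sequence terms: 0, 4, 4, 8, 12, 20, 32, 52, 84, 136, 220, 356, 576, 932, 1508, 2440, 3948
Adding these values together:

10332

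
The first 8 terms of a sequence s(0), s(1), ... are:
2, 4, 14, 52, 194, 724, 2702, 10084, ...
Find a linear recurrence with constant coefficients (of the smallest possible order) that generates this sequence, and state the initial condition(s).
Look for the lowest-order linear relation among consecutive terms.
Observation: s(n) - 4·s(n-1) - (-1)·s(n-2) = 0 holds for the shown terms, and no order-1 relation s(n) = α·s(n-1) + β fits.
Check at n=3: 4·14 + (-1)·4 = 52. ✓

s(n) = 4s(n-1) - s(n-2), s(0) = 2, s(1) = 4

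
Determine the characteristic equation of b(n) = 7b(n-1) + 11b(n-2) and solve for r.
Substitute b(n) = rⁿ and divide through by rⁿ⁻²: r² - 7r - 11 = 0
Discriminant: 7² + 4·11 = 93, not a perfect square, so by the quadratic formula r = (7 ± √93)/2.
General solution: b(n) = A·r₁ⁿ + B·r₂ⁿ where r₁,r₂ = (7 ± √93)/2

Characteristic: r² - 7r - 11 = 0, Roots: r = (7 ± √93)/2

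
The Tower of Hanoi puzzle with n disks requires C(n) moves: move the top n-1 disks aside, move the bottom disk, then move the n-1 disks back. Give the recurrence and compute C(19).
Moving n disks = move the top n-1 disks aside (C(n-1) moves) + move the largest disk (1 move) + move the n-1 disks back on top (C(n-1) moves), so C(n) = 2C(n-1) + 1, with C(1) = 1 (a single disk takes one move).
First terms: 1, 3, 7, 15, 31, 63, … — each is one less than a power of 2. Indeed C(n) + 1 = 2(C(n-1) + 1) with C(1) + 1 = 2, so C(n) + 1 = 2ⁿ and C(n) = 2ⁿ - 1.
Hence C(19) = 2^19 - 1 = 524288 - 1 = 524287.

C(n) = 2C(n-1) + 1, C(1) = 1; C(19) = 524287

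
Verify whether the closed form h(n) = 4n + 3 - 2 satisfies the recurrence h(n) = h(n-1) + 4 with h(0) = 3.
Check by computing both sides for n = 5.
From the recurrence with h(0) = 3:
  h(0) = 3, h(1) = 7, h(2) = 11, h(3) = 15, h(4) = 19, h(5) = 23
  so the recurrence gives h(5) = 23.
From the proposed closed form h(n) = 4n + 3 - 2:
  h(5) = 21.
The recurrence gives 23 but the closed form gives 21, so the closed form does not satisfy the recurrence.

No, the closed form is incorrect.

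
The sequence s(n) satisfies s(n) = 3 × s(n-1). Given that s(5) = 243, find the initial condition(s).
In general s(n) = 3ⁿ · s(0). At n = 5: s(0) = s(5) / 3^5 = 243 / 243 = 1.

s(0) = 1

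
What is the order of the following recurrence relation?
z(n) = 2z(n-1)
The order is the largest lag k for which z(n-k) appears. Here the deepest term is z(n-1), so the order is 1.

Order 1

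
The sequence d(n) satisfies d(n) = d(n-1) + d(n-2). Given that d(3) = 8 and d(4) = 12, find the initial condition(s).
Work backwards using d(k) = d(k+2) - d(k+1):
d(2) = d(4) - d(3) = 12 - 8 = 4
d(1) = d(3) - d(2) = 8 - 4 = 4
d(0) = d(2) - d(1) = 4 - 4 = 0

d(0) = 0, d(1) = 4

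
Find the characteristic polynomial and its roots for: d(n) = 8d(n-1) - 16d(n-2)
Substitute d(n) = rⁿ and divide through by rⁿ⁻²: r² - 8r + 16 = 0
Factor: (r - 4)² = 0, so r = 4 (double root).
General solution: d(n) = (A + Bn)·4ⁿ

Characteristic: r² - 8r + 16 = 0, Roots: r = 4 (double root)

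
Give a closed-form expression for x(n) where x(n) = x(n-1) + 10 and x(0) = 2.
Recurrence: x(n) = x(n-1) + 10, initial: x(0) = 2.
Each step adds 10, so x(n) = x(0) + 10n = 10n + 2.

x(n) = 10n + 2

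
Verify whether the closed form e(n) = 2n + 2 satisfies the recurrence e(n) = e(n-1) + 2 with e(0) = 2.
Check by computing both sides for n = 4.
From the recurrence with e(0) = 2:
  e(0) = 2, e(1) = 4, e(2) = 6, e(3) = 8, e(4) = 10
  so the recurrence gives e(4) = 10.
From the proposed closed form e(n) = 2n + 2:
  e(4) = 10.
Both sides give 10 at n = 4, and the initial condition(s) match, so the closed form is consistent.

Yes, the closed form is correct.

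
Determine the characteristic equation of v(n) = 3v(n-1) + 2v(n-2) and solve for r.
Substitute v(n) = rⁿ and divide through by rⁿ⁻²: r² - 3r - 2 = 0
Discriminant: 3² + 4·2 = 17, not a perfect square, so by the quadratic formula r = (3 ± √17)/2.
General solution: v(n) = A·r₁ⁿ + B·r₂ⁿ where r₁,r₂ = (3 ± √17)/2

Characteristic: r² - 3r - 2 = 0, Roots: r = (3 ± √17)/2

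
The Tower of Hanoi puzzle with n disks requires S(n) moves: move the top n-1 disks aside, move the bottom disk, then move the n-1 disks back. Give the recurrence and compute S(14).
Moving n disks = move the top n-1 disks aside (S(n-1) moves) + move the largest disk (1 move) + move the n-1 disks back on top (S(n-1) moves), so S(n) = 2S(n-1) + 1, with S(1) = 1 (a single disk takes one move).
First terms: 1, 3, 7, 15, 31, 63, … — each is one less than a power of 2. Indeed S(n) + 1 = 2(S(n-1) + 1) with S(1) + 1 = 2, so S(n) + 1 = 2ⁿ and S(n) = 2ⁿ - 1.
Hence S(14) = 2^14 - 1 = 16384 - 1 = 16383.

S(n) = 2S(n-1) + 1, S(1) = 1; S(14) = 16383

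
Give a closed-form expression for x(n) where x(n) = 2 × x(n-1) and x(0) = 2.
Recurrence: x(n) = 2 × x(n-1), initial: x(0) = 2.
Each term is 2 times the previous, so this is geometric with ratio 2. After n steps: x(n) = x(0)·2ⁿ = 2·2ⁿ.

x(n) = 2·2ⁿ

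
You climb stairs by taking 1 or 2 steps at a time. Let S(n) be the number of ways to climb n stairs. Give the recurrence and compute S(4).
Condition on the size of the last step (1 to 2): before it there were n-1, …, n-2 stairs climbed, and these cases are disjoint, so S(n) = S(n-1) + S(n-2) (Fibonacci-type sequence).
Initial conditions by direct count (compositions of i into parts ≤ 2): S(1) = 1; S(2) = 2.
Iterating the recurrence: S(3) = 3, S(4) = 5.

S(n) = S(n-1) + S(n-2), S(1) = 1, S(2) = 2; S(4) = 5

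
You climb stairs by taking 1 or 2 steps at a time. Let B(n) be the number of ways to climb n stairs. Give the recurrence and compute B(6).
Condition on the size of the last step (1 to 2): before it there were n-1, …, n-2 stairs climbed, and these cases are disjoint, so B(n) = B(n-1) + B(n-2) (Fibonacci-type sequence).
Initial conditions by direct count (compositions of i into parts ≤ 2): B(1) = 1; B(2) = 2.
Iterating the recurrence: B(3) = 3, B(4) = 5, B(5) = 8, B(6) = 13.

B(n) = B(n-1) + B(n-2), B(1) = 1, B(2) = 2; B(6) = 13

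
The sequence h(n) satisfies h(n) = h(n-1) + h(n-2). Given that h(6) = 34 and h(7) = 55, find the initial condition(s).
Work backwards using h(k) = h(k+2) - h(k+1):
h(5) = h(7) - h(6) = 55 - 34 = 21
h(4) = h(6) - h(5) = 34 - 21 = 13
h(3) = h(5) - h(4) = 21 - 13 = 8
h(2) = h(4) - h(3) = 13 - 8 = 5
h(1) = h(3) - h(2) = 8 - 5 = 3
h(0) = h(2) - h(1) = 5 - 3 = 2

h(0) = 2, h(1) = 3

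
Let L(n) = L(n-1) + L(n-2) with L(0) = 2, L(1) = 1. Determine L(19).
Computing the sequence terms:
2, 1, 3, 4, 7, 11, 18, 29, 47, 76, 123, 199, 322, 521, 843, 1364, 2207, 3571, 5778, 9349

9349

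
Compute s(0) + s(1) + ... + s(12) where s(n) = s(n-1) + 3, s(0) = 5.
Computing the sequence terms: 5, 8, 11, 14, 17, 20, 23, 26, 29, 32, 35, 38, 41
Adding these values together:

299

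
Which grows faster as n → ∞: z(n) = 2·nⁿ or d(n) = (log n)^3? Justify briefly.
Comparing growth rates:
Growth-rate hierarchy: log n ≺ any polynomial ≺ any exponential cⁿ (c>1) ≺ n! ≺ nⁿ.
super-exponential nⁿ dominates polylogarithmic (log n)^3 asymptotically.

z(n) grows faster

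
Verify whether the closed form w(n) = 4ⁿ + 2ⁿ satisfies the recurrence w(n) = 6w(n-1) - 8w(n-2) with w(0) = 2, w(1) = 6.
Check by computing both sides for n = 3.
From the recurrence with w(0) = 2, w(1) = 6:
  w(0) = 2, w(1) = 6, w(2) = 20, w(3) = 72
  so the recurrence gives w(3) = 72.
From the proposed closed form w(n) = 4ⁿ + 2ⁿ:
  w(3) = 72.
Both sides give 72 at n = 3, and the initial condition(s) match, so the closed form is consistent.

Yes, the closed form is correct.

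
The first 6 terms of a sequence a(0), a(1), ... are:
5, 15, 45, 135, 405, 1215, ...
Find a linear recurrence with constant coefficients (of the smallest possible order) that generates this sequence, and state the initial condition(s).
Look for the lowest-order linear relation among consecutive terms.
Observation: each term is 3× the previous.
Check at n=2: 3·15 = 45. ✓

a(n) = 3 × a(n-1), a(0) = 5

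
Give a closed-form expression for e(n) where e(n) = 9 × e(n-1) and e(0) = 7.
Recurrence: e(n) = 9 × e(n-1), initial: e(0) = 7.
Each term is 9 times the previous, so this is geometric with ratio 9. After n steps: e(n) = e(0)·9ⁿ = 7·9ⁿ.

e(n) = 7·9ⁿ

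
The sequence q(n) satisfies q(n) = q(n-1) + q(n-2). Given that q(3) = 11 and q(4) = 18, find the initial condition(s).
Work backwards using q(k) = q(k+2) - q(k+1):
q(2) = q(4) - q(3) = 18 - 11 = 7
q(1) = q(3) - q(2) = 11 - 7 = 4
q(0) = q(2) - q(1) = 7 - 4 = 3

q(0) = 3, q(1) = 4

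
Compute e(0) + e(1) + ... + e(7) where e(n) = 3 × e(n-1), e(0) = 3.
Computing the sequence terms: 3, 9, 27, 81, 243, 729, 2187, 6561
Adding these values together:

9840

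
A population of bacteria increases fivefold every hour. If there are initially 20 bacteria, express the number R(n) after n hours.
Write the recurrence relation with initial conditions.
Each hour multiplies the count by 5, so the count after n hours depends only on the count after n-1 hours: R(n) = 5 × R(n-1). The starting count gives R(0) = 20.
Unrolling n times gives the closed form R(n) = 20 × 5ⁿ.

R(n) = 5 × R(n-1), R(0) = 20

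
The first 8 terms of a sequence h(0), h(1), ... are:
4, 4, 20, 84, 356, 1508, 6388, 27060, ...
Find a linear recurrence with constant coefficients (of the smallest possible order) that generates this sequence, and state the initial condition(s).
Look for the lowest-order linear relation among consecutive terms.
Observation: h(n) - 4·h(n-1) - (1)·h(n-2) = 0 holds for the shown terms, and no order-1 relation h(n) = α·h(n-1) + β fits.
Check at n=3: 4·20 + (1)·4 = 84. ✓

h(n) = 4h(n-1) + h(n-2), h(0) = 4, h(1) = 4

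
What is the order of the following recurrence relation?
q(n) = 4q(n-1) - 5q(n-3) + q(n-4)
The order is the largest lag k for which q(n-k) appears. Here the deepest term is q(n-4), so the order is 4.

Order 4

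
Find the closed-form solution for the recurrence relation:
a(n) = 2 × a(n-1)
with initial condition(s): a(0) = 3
Recurrence: a(n) = 2 × a(n-1), initial: a(0) = 3.
Each term is 2 times the previous, so this is geometric with ratio 2. After n steps: a(n) = a(0)·2ⁿ = 3·2ⁿ.

a(n) = 3·2ⁿ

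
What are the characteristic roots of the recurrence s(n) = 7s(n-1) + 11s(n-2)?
Substitute s(n) = rⁿ and divide through by rⁿ⁻²: r² - 7r - 11 = 0
Discriminant: 7² + 4·11 = 93, not a perfect square, so by the quadratic formula r = (7 ± √93)/2.
General solution: s(n) = A·r₁ⁿ + B·r₂ⁿ where r₁,r₂ = (7 ± √93)/2

Characteristic: r² - 7r - 11 = 0, Roots: r = (7 ± √93)/2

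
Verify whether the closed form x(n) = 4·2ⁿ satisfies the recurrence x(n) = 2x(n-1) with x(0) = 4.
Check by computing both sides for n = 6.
From the recurrence with x(0) = 4:
  x(0) = 4, x(1) = 8, x(2) = 16, x(3) = 32, x(4) = 64, x(5) = 128, x(6) = 256
  so the recurrence gives x(6) = 256.
From the proposed closed form x(n) = 4·2ⁿ:
  x(6) = 256.
Both sides give 256 at n = 6, and the initial condition(s) match, so the closed form is consistent.

Yes, the closed form is correct.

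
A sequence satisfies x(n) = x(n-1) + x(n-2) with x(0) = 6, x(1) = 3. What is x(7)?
Computing the sequence terms:
6, 3, 9, 12, 21, 33, 54, 87

87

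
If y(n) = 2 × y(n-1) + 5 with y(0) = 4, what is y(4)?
Computing step by step:
y(0) = 4
y(1) = 2 × 4 + 5 = 13
y(2) = 2 × 13 + 5 = 31
y(3) = 2 × 31 + 5 = 67
y(4) = 2 × 67 + 5 = 139

139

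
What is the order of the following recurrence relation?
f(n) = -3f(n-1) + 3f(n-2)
The order is the largest lag k for which f(n-k) appears. Here the deepest term is f(n-2), so the order is 2.

Order 2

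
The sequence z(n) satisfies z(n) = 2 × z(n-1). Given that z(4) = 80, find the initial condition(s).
In general z(n) = 2ⁿ · z(0). At n = 4: z(0) = z(4) / 2^4 = 80 / 16 = 5.

z(0) = 5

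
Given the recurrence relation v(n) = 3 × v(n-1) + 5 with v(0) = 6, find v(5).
Computing step by step:
v(0) = 6
v(1) = 3 × 6 + 5 = 23
v(2) = 3 × 23 + 5 = 74
v(3) = 3 × 74 + 5 = 227
v(4) = 3 × 227 + 5 = 686
v(5) = 3 × 686 + 5 = 2063

2063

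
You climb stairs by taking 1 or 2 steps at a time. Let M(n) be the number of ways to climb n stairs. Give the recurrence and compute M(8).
Condition on the size of the last step (1 to 2): before it there were n-1, …, n-2 stairs climbed, and these cases are disjoint, so M(n) = M(n-1) + M(n-2) (Fibonacci-type sequence).
Initial conditions by direct count (compositions of i into parts ≤ 2): M(1) = 1; M(2) = 2.
Iterating the recurrence: M(3) = 3, M(4) = 5, M(5) = 8, M(6) = 13, M(7) = 21, M(8) = 34.

M(n) = M(n-1) + M(n-2), M(1) = 1, M(2) = 2; M(8) = 34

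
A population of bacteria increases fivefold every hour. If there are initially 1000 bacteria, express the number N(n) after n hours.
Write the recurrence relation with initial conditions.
Each hour multiplies the count by 5, so the count after n hours depends only on the count after n-1 hours: N(n) = 5 × N(n-1). The starting count gives N(0) = 1000.
Unrolling n times gives the closed form N(n) = 1000 × 5ⁿ.

N(n) = 5 × N(n-1), N(0) = 1000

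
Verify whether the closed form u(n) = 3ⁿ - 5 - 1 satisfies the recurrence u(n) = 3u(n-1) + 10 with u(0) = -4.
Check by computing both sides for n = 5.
From the recurrence with u(0) = -4:
  u(0) = -4, u(1) = -2, u(2) = 4, u(3) = 22, u(4) = 76, u(5) = 238
  so the recurrence gives u(5) = 238.
From the proposed closed form u(n) = 3ⁿ - 5 - 1:
  u(5) = 237.
The recurrence gives 238 but the closed form gives 237, so the closed form does not satisfy the recurrence.

No, the closed form is incorrect.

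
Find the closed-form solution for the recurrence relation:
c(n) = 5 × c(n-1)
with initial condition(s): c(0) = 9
Recurrence: c(n) = 5 × c(n-1), initial: c(0) = 9.
Each term is 5 times the previous, so this is geometric with ratio 5. After n steps: c(n) = c(0)·5ⁿ = 9·5ⁿ.

c(n) = 9·5ⁿ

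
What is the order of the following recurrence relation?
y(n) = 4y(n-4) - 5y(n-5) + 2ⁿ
The order is the largest lag k for which y(n-k) appears. Here the deepest term is y(n-5) (the 2ⁿ term is non-homogeneous and does not affect the order), so the order is 5.

Order 5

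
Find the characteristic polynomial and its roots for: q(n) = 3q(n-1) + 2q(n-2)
Substitute q(n) = rⁿ and divide through by rⁿ⁻²: r² - 3r - 2 = 0
Discriminant: 3² + 4·2 = 17, not a perfect square, so by the quadratic formula r = (3 ± √17)/2.
General solution: q(n) = A·r₁ⁿ + B·r₂ⁿ where r₁,r₂ = (3 ± √17)/2

Characteristic: r² - 3r - 2 = 0, Roots: r = (3 ± √17)/2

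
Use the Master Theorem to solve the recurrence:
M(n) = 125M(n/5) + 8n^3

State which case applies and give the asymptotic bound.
Master Theorem template: M(n) = a·M(n/b) + f(n).
Here: a=125, b=5, f(n)=8n^3
Compute log_b(a) = log_5(125) = 3.
f(n) = 8n^3 = Θ(n^3). Case 2: M(n) = Θ(n^3 log n).

Case 2: M(n) = Θ(n^3 log n)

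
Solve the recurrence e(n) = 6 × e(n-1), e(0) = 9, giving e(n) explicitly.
Recurrence: e(n) = 6 × e(n-1), initial: e(0) = 9.
Each term is 6 times the previous, so this is geometric with ratio 6. After n steps: e(n) = e(0)·6ⁿ = 9·6ⁿ.

e(n) = 9·6ⁿ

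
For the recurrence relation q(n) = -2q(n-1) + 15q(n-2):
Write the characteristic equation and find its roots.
Substitute q(n) = rⁿ and divide through by rⁿ⁻²: r² + 2r - 15 = 0
Factor: (r + 5)(r - 3) = 0, so r = -5, 3.
General solution: q(n) = A·(-5)ⁿ + B·3ⁿ

Characteristic: r² + 2r - 15 = 0, Roots: r = -5, 3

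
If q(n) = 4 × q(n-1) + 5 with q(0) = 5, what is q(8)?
Computing step by step:
q(0) = 5
q(1) = 4 × 5 + 5 = 25
q(2) = 4 × 25 + 5 = 105
q(3) = 4 × 105 + 5 = 425
q(4) = 4 × 425 + 5 = 1705
q(5) = 4 × 1705 + 5 = 6825
q(6) = 4 × 6825 + 5 = 27305
q(7) = 4 × 27305 + 5 = 109225
q(8) = 4 × 109225 + 5 = 436905

436905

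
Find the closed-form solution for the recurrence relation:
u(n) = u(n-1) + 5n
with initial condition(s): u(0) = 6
Recurrence: u(n) = u(n-1) + 5n, initial: u(0) = 6.
Telescoping: u(n) = u(0) + 5·Σᵢ₌₁ⁿ i = 6 + 5·n(n+1)/2.

u(n) = 5·n(n+1)/2 + 6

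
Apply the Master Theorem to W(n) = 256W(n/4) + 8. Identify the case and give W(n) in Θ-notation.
Master Theorem template: W(n) = a·W(n/b) + f(n).
Here: a=256, b=4, f(n)=8
Compute log_b(a) = log_4(256) = 4.
f(n) = 8 = O(n^(4-ε)) with ε = 4. Case 1: W(n) = Θ(n^log_b(a)) = Θ(n^4).

Case 1: W(n) = Θ(n^4)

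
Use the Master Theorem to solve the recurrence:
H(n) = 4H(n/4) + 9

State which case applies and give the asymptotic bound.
Master Theorem template: H(n) = a·H(n/b) + f(n).
Here: a=4, b=4, f(n)=9
Compute log_b(a) = log_4(4) = 1.
f(n) = 9 = O(n^(1-ε)) with ε = 1. Case 1: H(n) = Θ(n^log_b(a)) = Θ(n).

Case 1: H(n) = Θ(n)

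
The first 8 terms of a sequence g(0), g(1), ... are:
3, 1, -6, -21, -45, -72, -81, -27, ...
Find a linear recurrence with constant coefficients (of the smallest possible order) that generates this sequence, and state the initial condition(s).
Look for the lowest-order linear relation among consecutive terms.
Observation: g(n) - 3·g(n-1) - (-3)·g(n-2) = 0 holds for the shown terms, and no order-1 relation g(n) = α·g(n-1) + β fits.
Check at n=3: 3·-6 + (-3)·1 = -21. ✓

g(n) = 3g(n-1) - 3g(n-2), g(0) = 3, g(1) = 1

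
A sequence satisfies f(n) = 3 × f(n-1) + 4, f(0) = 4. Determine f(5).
Computing step by step:
f(0) = 4
f(1) = 3 × 4 + 4 = 16
f(2) = 3 × 16 + 4 = 52
f(3) = 3 × 52 + 4 = 160
f(4) = 3 × 160 + 4 = 484
f(5) = 3 × 484 + 4 = 1456

1456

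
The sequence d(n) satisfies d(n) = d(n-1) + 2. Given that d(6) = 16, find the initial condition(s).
d(6) = d(0) + 6·2, so d(0) = 16 - 12 = 4.

d(0) = 4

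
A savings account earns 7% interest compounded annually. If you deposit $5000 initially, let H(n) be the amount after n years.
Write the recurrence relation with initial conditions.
Each year the balance grows by 7%, i.e. is multiplied by 1 + 7/100 = 1.07, so H(n) = 1.07 × H(n-1). The initial deposit gives H(0) = 5000.
Unrolling gives the closed form H(n) = 5000 × (1.07)ⁿ.

H(n) = 1.07 × H(n-1), H(0) = 5000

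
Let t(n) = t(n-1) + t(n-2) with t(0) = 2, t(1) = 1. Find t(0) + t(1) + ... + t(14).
Computing the sequence terms: 2, 1, 3, 4, 7, 11, 18, 29, 47, 76, 123, 199, 322, 521, 843
Adding these values together:

2206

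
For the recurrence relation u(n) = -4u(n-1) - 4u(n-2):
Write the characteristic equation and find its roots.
Substitute u(n) = rⁿ and divide through by rⁿ⁻²: r² + 4r + 4 = 0
Factor: (r + 2)² = 0, so r = -2 (double root).
General solution: u(n) = (A + Bn)·(-2)ⁿ

Characteristic: r² + 4r + 4 = 0, Roots: r = -2 (double root)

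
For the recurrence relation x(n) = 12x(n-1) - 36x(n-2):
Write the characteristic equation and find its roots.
Substitute x(n) = rⁿ and divide through by rⁿ⁻²: r² - 12r + 36 = 0
Factor: (r - 6)² = 0, so r = 6 (double root).
General solution: x(n) = (A + Bn)·6ⁿ

Characteristic: r² - 12r + 36 = 0, Roots: r = 6 (double root)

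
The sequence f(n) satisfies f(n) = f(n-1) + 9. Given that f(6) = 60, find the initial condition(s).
f(6) = f(0) + 6·9, so f(0) = 60 - 54 = 6.

f(0) = 6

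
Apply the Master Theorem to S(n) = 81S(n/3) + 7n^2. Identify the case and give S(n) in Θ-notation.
Master Theorem template: S(n) = a·S(n/b) + f(n).
Here: a=81, b=3, f(n)=7n^2
Compute log_b(a) = log_3(81) = 4.
f(n) = 7n^2 = O(n^(4-ε)) with ε = 2. Case 1: S(n) = Θ(n^log_b(a)) = Θ(n^4).

Case 1: S(n) = Θ(n^4)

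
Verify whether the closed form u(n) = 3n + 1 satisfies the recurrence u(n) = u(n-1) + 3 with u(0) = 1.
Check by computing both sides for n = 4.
From the recurrence with u(0) = 1:
  u(0) = 1, u(1) = 4, u(2) = 7, u(3) = 10, u(4) = 13
  so the recurrence gives u(4) = 13.
From the proposed closed form u(n) = 3n + 1:
  u(4) = 13.
Both sides give 13 at n = 4, and the initial condition(s) match, so the closed form is consistent.

Yes, the closed form is correct.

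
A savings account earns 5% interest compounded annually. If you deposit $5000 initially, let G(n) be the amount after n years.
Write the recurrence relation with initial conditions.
Each year the balance grows by 5%, i.e. is multiplied by 1 + 5/100 = 1.05, so G(n) = 1.05 × G(n-1). The initial deposit gives G(0) = 5000.
Unrolling gives the closed form G(n) = 5000 × (1.05)ⁿ.

G(n) = 1.05 × G(n-1), G(0) = 5000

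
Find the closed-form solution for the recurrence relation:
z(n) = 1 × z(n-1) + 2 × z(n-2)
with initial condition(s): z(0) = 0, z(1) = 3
Recurrence: z(n) = 1 × z(n-1) + 2 × z(n-2), initial: z(0) = 0, z(1) = 3.
Characteristic equation: r² - 1r - 2 = 0, which factors as (r - 2)(r + 1) = 0, so r = 2, -1. General solution z(n) = A·2ⁿ + B·(-1)ⁿ. From z(0) = 0: A + B = 0. From z(1) = 3: 2A - 1B = 3. Solving gives A = 1, B = -1.

z(n) = 2ⁿ - (-1)ⁿ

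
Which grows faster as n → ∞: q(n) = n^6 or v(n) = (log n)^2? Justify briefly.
Comparing growth rates:
Growth-rate hierarchy: log n ≺ any polynomial ≺ any exponential cⁿ (c>1) ≺ n! ≺ nⁿ.
polynomial degree 6 dominates polylogarithmic (log n)^2 asymptotically.

q(n) grows faster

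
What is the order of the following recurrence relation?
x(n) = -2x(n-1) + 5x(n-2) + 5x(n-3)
The order is the largest lag k for which x(n-k) appears. Here the deepest term is x(n-3), so the order is 3.

Order 3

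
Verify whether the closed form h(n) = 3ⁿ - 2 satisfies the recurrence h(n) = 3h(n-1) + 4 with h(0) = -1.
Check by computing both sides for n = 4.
From the recurrence with h(0) = -1:
  h(0) = -1, h(1) = 1, h(2) = 7, h(3) = 25, h(4) = 79
  so the recurrence gives h(4) = 79.
From the proposed closed form h(n) = 3ⁿ - 2:
  h(4) = 79.
Both sides give 79 at n = 4, and the initial condition(s) match, so the closed form is consistent.

Yes, the closed form is correct.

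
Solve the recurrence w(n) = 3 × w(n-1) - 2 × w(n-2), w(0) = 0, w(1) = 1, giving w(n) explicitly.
Recurrence: w(n) = 3 × w(n-1) - 2 × w(n-2), initial: w(0) = 0, w(1) = 1.
Characteristic equation: r² - 3r + 2 = 0, which factors as (r - 2)(r - 1) = 0, so r = 2, 1. General solution w(n) = A·2ⁿ + B·1ⁿ. From w(0) = 0: A + B = 0. From w(1) = 1: 2A + 1B = 1. Solving gives A = 1, B = -1.

w(n) = 2ⁿ - 1ⁿ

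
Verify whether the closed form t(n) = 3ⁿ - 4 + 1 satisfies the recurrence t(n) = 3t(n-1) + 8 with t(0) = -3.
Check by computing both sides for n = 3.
From the recurrence with t(0) = -3:
  t(0) = -3, t(1) = -1, t(2) = 5, t(3) = 23
  so the recurrence gives t(3) = 23.
From the proposed closed form t(n) = 3ⁿ - 4 + 1:
  t(3) = 24.
The recurrence gives 23 but the closed form gives 24, so the closed form does not satisfy the recurrence.

No, the closed form is incorrect.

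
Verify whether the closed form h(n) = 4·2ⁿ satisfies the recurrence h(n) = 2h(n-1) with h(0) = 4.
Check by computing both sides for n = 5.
From the recurrence with h(0) = 4:
  h(0) = 4, h(1) = 8, h(2) = 16, h(3) = 32, h(4) = 64, h(5) = 128
  so the recurrence gives h(5) = 128.
From the proposed closed form h(n) = 4·2ⁿ:
  h(5) = 128.
Both sides give 128 at n = 5, and the initial condition(s) match, so the closed form is consistent.

Yes, the closed form is correct.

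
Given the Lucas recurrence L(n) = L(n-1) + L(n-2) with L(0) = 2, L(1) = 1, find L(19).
Computing the sequence terms:
2, 1, 3, 4, 7, 11, 18, 29, 47, 76, 123, 199, 322, 521, 843, 1364, 2207, 3571, 5778, 9349

9349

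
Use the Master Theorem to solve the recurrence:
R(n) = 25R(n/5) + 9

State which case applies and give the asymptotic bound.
Master Theorem template: R(n) = a·R(n/b) + f(n).
Here: a=25, b=5, f(n)=9
Compute log_b(a) = log_5(25) = 2.
f(n) = 9 = O(n^(2-ε)) with ε = 2. Case 1: R(n) = Θ(n^log_b(a)) = Θ(n^2).

Case 1: R(n) = Θ(n^2)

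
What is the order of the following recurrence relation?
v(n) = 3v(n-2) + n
The order is the largest lag k for which v(n-k) appears. Here the deepest term is v(n-2) (the n term is non-homogeneous and does not affect the order), so the order is 2.

Order 2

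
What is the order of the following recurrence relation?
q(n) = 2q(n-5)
The order is the largest lag k for which q(n-k) appears. Here the deepest term is q(n-5), so the order is 5.

Order 5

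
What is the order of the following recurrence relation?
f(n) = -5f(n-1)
The order is the largest lag k for which f(n-k) appears. Here the deepest term is f(n-1), so the order is 1.

Order 1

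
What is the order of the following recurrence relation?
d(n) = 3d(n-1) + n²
The order is the largest lag k for which d(n-k) appears. Here the deepest term is d(n-1) (the n² term is non-homogeneous and does not affect the order), so the order is 1.

Order 1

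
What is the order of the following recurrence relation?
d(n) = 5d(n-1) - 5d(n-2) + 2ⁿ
The order is the largest lag k for which d(n-k) appears. Here the deepest term is d(n-2) (the 2ⁿ term is non-homogeneous and does not affect the order), so the order is 2.

Order 2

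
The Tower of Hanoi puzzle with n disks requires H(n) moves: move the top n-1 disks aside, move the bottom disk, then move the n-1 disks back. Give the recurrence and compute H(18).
Moving n disks = move the top n-1 disks aside (H(n-1) moves) + move the largest disk (1 move) + move the n-1 disks back on top (H(n-1) moves), so H(n) = 2H(n-1) + 1, with H(1) = 1 (a single disk takes one move).
First terms: 1, 3, 7, 15, 31, 63, … — each is one less than a power of 2. Indeed H(n) + 1 = 2(H(n-1) + 1) with H(1) + 1 = 2, so H(n) + 1 = 2ⁿ and H(n) = 2ⁿ - 1.
Hence H(18) = 2^18 - 1 = 262144 - 1 = 262143.

H(n) = 2H(n-1) + 1, H(1) = 1; H(18) = 262143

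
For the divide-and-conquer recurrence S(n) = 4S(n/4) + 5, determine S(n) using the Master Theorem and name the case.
Master Theorem template: S(n) = a·S(n/b) + f(n).
Here: a=4, b=4, f(n)=5
Compute log_b(a) = log_4(4) = 1.
f(n) = 5 = O(n^(1-ε)) with ε = 1. Case 1: S(n) = Θ(n^log_b(a)) = Θ(n).

Case 1: S(n) = Θ(n)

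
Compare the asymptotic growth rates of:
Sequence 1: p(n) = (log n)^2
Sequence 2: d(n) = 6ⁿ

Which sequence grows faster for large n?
Comparing growth rates:
Growth-rate hierarchy: log n ≺ any polynomial ≺ any exponential cⁿ (c>1) ≺ n! ≺ nⁿ.
exponential base 6 dominates polylogarithmic (log n)^2 asymptotically.

d(n) grows faster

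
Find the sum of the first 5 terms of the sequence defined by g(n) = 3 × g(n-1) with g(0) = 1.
Computing the sequence terms: 1, 3, 9, 27, 81
Adding these values together:

121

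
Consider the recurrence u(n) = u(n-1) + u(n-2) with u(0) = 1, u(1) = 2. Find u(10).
Computing the sequence terms:
1, 2, 3, 5, 8, 13, 21, 34, 55, 89, 144

144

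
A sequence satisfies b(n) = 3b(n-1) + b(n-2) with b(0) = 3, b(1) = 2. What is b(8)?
Computing the sequence terms:
3, 2, 9, 29, 96, 317, 1047, 3458, 11421

11421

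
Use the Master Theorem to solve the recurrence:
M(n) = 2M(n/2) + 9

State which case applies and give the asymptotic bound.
Master Theorem template: M(n) = a·M(n/b) + f(n).
Here: a=2, b=2, f(n)=9
Compute log_b(a) = log_2(2) = 1.
f(n) = 9 = O(n^(1-ε)) with ε = 1. Case 1: M(n) = Θ(n^log_b(a)) = Θ(n).

Case 1: M(n) = Θ(n)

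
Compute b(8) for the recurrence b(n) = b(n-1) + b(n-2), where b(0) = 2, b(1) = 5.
Computing the sequence terms:
2, 5, 7, 12, 19, 31, 50, 81, 131

131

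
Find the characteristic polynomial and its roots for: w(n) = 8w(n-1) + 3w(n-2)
Substitute w(n) = rⁿ and divide through by rⁿ⁻²: r² - 8r - 3 = 0
Discriminant: 8² + 4·3 = 76, not a perfect square, so by the quadratic formula r = (8 ± √76)/2.
General solution: w(n) = A·r₁ⁿ + B·r₂ⁿ where r₁,r₂ = (8 ± √76)/2

Characteristic: r² - 8r - 3 = 0, Roots: r = (8 ± √76)/2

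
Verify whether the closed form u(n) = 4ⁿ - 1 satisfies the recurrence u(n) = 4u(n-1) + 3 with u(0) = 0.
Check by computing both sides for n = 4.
From the recurrence with u(0) = 0:
  u(0) = 0, u(1) = 3, u(2) = 15, u(3) = 63, u(4) = 255
  so the recurrence gives u(4) = 255.
From the proposed closed form u(n) = 4ⁿ - 1:
  u(4) = 255.
Both sides give 255 at n = 4, and the initial condition(s) match, so the closed form is consistent.

Yes, the closed form is correct.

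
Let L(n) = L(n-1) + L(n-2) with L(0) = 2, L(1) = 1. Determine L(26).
Computing the sequence terms:
2, 1, 3, 4, 7, 11, 18, 29, 47, 76, 123, 199, 322, 521, 843, 1364, 2207, 3571, 5778, 9349, 15127, 24476, 39603, 64079, 103682, 167761, 271443

271443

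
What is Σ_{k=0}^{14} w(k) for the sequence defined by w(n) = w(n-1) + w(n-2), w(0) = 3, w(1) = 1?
Computing the sequence terms: 3, 1, 4, 5, 9, 14, 23, 37, 60, 97, 157, 254, 411, 665, 1076
Adding these values together:

2816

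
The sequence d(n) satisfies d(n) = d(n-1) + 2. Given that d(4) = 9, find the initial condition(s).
d(4) = d(0) + 4·2, so d(0) = 9 - 8 = 1.

d(0) = 1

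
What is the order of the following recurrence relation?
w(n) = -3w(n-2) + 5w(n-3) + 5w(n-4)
The order is the largest lag k for which w(n-k) appears. Here the deepest term is w(n-4), so the order is 4.

Order 4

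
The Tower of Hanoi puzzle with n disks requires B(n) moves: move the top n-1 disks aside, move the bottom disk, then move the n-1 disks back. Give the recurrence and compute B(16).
Moving n disks = move the top n-1 disks aside (B(n-1) moves) + move the largest disk (1 move) + move the n-1 disks back on top (B(n-1) moves), so B(n) = 2B(n-1) + 1, with B(1) = 1 (a single disk takes one move).
First terms: 1, 3, 7, 15, 31, 63, … — each is one less than a power of 2. Indeed B(n) + 1 = 2(B(n-1) + 1) with B(1) + 1 = 2, so B(n) + 1 = 2ⁿ and B(n) = 2ⁿ - 1.
Hence B(16) = 2^16 - 1 = 65536 - 1 = 65535.

B(n) = 2B(n-1) + 1, B(1) = 1; B(16) = 65535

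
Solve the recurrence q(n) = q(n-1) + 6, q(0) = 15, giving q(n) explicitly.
Recurrence: q(n) = q(n-1) + 6, initial: q(0) = 15.
Each step adds 6, so q(n) = q(0) + 6n = 6n + 15.

q(n) = 6n + 15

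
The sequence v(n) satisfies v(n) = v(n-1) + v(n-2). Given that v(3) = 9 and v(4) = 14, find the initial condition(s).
Work backwards using v(k) = v(k+2) - v(k+1):
v(2) = v(4) - v(3) = 14 - 9 = 5
v(1) = v(3) - v(2) = 9 - 5 = 4
v(0) = v(2) - v(1) = 5 - 4 = 1

v(0) = 1, v(1) = 4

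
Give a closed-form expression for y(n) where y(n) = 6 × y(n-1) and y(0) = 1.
Recurrence: y(n) = 6 × y(n-1), initial: y(0) = 1.
Each term is 6 times the previous, so this is geometric with ratio 6. After n steps: y(n) = y(0)·6ⁿ = 6ⁿ.

y(n) = 6ⁿ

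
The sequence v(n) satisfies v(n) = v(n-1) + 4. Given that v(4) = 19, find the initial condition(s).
v(4) = v(0) + 4·4, so v(0) = 19 - 16 = 3.

v(0) = 3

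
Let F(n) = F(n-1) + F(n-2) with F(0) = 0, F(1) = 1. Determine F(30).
Computing the sequence terms:
0, 1, 1, 2, 3, 5, 8, 13, 21, 34, 55, 89, 144, 233, 377, 610, 987, 1597, 2584, 4181, 6765, 10946, 17711, 28657, 46368, 75025, 121393, 196418, 317811, 514229, 832040

832040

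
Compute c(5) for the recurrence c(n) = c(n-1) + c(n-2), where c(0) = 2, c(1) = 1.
Computing the sequence terms:
2, 1, 3, 4, 7, 11

11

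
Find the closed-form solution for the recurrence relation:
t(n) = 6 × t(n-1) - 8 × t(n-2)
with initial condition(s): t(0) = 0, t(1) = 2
Recurrence: t(n) = 6 × t(n-1) - 8 × t(n-2), initial: t(0) = 0, t(1) = 2.
Characteristic equation: r² - 6r + 8 = 0, which factors as (r - 4)(r - 2) = 0, so r = 4, 2. General solution t(n) = A·4ⁿ + B·2ⁿ. From t(0) = 0: A + B = 0. From t(1) = 2: 4A + 2B = 2. Solving gives A = 1, B = -1.

t(n) = 4ⁿ - 2ⁿ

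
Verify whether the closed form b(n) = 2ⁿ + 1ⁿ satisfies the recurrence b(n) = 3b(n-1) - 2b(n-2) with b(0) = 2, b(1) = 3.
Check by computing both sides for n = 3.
From the recurrence with b(0) = 2, b(1) = 3:
  b(0) = 2, b(1) = 3, b(2) = 5, b(3) = 9
  so the recurrence gives b(3) = 9.
From the proposed closed form b(n) = 2ⁿ + 1ⁿ:
  b(3) = 9.
Both sides give 9 at n = 3, and the initial condition(s) match, so the closed form is consistent.

Yes, the closed form is correct.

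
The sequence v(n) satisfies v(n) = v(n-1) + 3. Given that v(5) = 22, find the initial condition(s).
v(5) = v(0) + 5·3, so v(0) = 22 - 15 = 7.

v(0) = 7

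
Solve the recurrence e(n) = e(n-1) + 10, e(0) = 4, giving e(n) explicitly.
Recurrence: e(n) = e(n-1) + 10, initial: e(0) = 4.
Each step adds 10, so e(n) = e(0) + 10n = 10n + 4.

e(n) = 10n + 4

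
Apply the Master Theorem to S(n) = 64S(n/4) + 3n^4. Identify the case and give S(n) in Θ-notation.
Master Theorem template: S(n) = a·S(n/b) + f(n).
Here: a=64, b=4, f(n)=3n^4
Compute log_b(a) = log_4(64) = 3.
f(n) = 3n^4 = Ω(n^(3+ε)) with ε = 1, and the regularity condition holds (a·f(n/b) = (a/b^4)·f(n) with a/b^4 = 4^-1 < 1). Case 3: S(n) = Θ(f(n)) = Θ(n^4).

Case 3: S(n) = Θ(n^4)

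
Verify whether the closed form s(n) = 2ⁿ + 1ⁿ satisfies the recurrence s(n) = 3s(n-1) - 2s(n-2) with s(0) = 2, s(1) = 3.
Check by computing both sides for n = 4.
From the recurrence with s(0) = 2, s(1) = 3:
  s(0) = 2, s(1) = 3, s(2) = 5, s(3) = 9, s(4) = 17
  so the recurrence gives s(4) = 17.
From the proposed closed form s(n) = 2ⁿ + 1ⁿ:
  s(4) = 17.
Both sides give 17 at n = 4, and the initial condition(s) match, so the closed form is consistent.

Yes, the closed form is correct.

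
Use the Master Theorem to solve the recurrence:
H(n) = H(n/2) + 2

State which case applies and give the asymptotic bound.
Master Theorem template: H(n) = a·H(n/b) + f(n).
Here: a=1, b=2, f(n)=2
Compute log_b(a) = log_2(1) = 0.
f(n) = 2 = Θ(1). Case 2: H(n) = Θ(log n).

Case 2: H(n) = Θ(log n)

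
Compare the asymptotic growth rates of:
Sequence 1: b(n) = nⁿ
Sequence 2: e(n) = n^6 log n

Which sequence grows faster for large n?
Comparing growth rates:
Growth-rate hierarchy: log n ≺ any polynomial ≺ any exponential cⁿ (c>1) ≺ n! ≺ nⁿ.
super-exponential nⁿ dominates polynomial degree 6 (with log factor) asymptotically.

b(n) grows faster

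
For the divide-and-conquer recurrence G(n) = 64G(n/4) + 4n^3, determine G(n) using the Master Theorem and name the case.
Master Theorem template: G(n) = a·G(n/b) + f(n).
Here: a=64, b=4, f(n)=4n^3
Compute log_b(a) = log_4(64) = 3.
f(n) = 4n^3 = Θ(n^3). Case 2: G(n) = Θ(n^3 log n).

Case 2: G(n) = Θ(n^3 log n)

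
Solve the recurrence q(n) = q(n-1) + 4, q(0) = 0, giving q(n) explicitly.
Recurrence: q(n) = q(n-1) + 4, initial: q(0) = 0.
Each step adds 4, so q(n) = q(0) + 4n = 4n.

q(n) = 4n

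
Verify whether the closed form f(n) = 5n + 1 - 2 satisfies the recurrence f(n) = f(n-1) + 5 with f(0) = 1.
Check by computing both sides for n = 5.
From the recurrence with f(0) = 1:
  f(0) = 1, f(1) = 6, f(2) = 11, f(3) = 16, f(4) = 21, f(5) = 26
  so the recurrence gives f(5) = 26.
From the proposed closed form f(n) = 5n + 1 - 2:
  f(5) = 24.
The recurrence gives 26 but the closed form gives 24, so the closed form does not satisfy the recurrence.

No, the closed form is incorrect.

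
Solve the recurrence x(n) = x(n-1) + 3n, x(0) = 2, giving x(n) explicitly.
Recurrence: x(n) = x(n-1) + 3n, initial: x(0) = 2.
Telescoping: x(n) = x(0) + 3·Σᵢ₌₁ⁿ i = 2 + 3·n(n+1)/2.

x(n) = 3·n(n+1)/2 + 2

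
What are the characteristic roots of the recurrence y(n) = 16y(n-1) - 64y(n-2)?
Substitute y(n) = rⁿ and divide through by rⁿ⁻²: r² - 16r + 64 = 0
Factor: (r - 8)² = 0, so r = 8 (double root).
General solution: y(n) = (A + Bn)·8ⁿ

Characteristic: r² - 16r + 64 = 0, Roots: r = 8 (double root)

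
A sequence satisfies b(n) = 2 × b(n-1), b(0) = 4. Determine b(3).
Computing step by step:
b(0) = 4
b(1) = 2 × 4 = 8
b(2) = 2 × 8 = 16
b(3) = 2 × 16 = 32

32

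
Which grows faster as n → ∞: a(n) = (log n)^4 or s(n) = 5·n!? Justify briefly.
Comparing growth rates:
Growth-rate hierarchy: log n ≺ any polynomial ≺ any exponential cⁿ (c>1) ≺ n! ≺ nⁿ.
factorial dominates polylogarithmic (log n)^4 asymptotically.

s(n) grows faster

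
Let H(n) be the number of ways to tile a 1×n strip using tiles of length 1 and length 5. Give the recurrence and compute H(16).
Condition on the last tile: it has length 1 (leaving a 1×(n-1) strip) or length 5 (leaving a 1×(n-5) strip), so H(n) = H(n-1) + H(n-5) (order-5 linear recurrence).
For 0 ≤ i < 5 only unit tiles fit, so H(i) = 1.
Iterating the recurrence: H(5) = 2, H(6) = 3, H(7) = 4, H(8) = 5, H(9) = 6, H(10) = 8, H(11) = 11, H(12) = 15, H(13) = 20, H(14) = 26, H(15) = 34, H(16) = 45.

H(n) = H(n-1) + H(n-5), with H(i) = 1 for 0 ≤ i < 5; H(16) = 45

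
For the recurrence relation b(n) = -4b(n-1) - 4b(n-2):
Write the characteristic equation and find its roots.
Substitute b(n) = rⁿ and divide through by rⁿ⁻²: r² + 4r + 4 = 0
Factor: (r + 2)² = 0, so r = -2 (double root).
General solution: b(n) = (A + Bn)·(-2)ⁿ

Characteristic: r² + 4r + 4 = 0, Roots: r = -2 (double root)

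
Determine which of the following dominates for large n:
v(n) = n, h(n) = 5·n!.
Comparing growth rates:
Growth-rate hierarchy: log n ≺ any polynomial ≺ any exponential cⁿ (c>1) ≺ n! ≺ nⁿ.
factorial dominates polynomial degree 1 asymptotically.

h(n) grows faster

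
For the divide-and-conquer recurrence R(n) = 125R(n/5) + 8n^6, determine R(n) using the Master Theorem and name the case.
Master Theorem template: R(n) = a·R(n/b) + f(n).
Here: a=125, b=5, f(n)=8n^6
Compute log_b(a) = log_5(125) = 3.
f(n) = 8n^6 = Ω(n^(3+ε)) with ε = 3, and the regularity condition holds (a·f(n/b) = (a/b^6)·f(n) with a/b^6 = 5^-3 < 1). Case 3: R(n) = Θ(f(n)) = Θ(n^6).

Case 3: R(n) = Θ(n^6)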